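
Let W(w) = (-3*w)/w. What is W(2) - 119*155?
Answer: -18448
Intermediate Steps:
W(w) = -3
W(2) - 119*155 = -3 - 119*155 = -3 - 18445 = -18448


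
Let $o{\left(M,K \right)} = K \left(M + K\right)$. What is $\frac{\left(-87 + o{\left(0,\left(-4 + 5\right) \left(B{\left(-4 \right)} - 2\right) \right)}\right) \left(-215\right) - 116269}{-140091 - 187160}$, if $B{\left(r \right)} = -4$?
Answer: $\frac{105304}{327251} \approx 0.32178$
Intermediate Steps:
$o{\left(M,K \right)} = K \left(K + M\right)$
$\frac{\left(-87 + o{\left(0,\left(-4 + 5\right) \left(B{\left(-4 \right)} - 2\right) \right)}\right) \left(-215\right) - 116269}{-140091 - 187160} = \frac{\left(-87 + \left(-4 + 5\right) \left(-4 - 2\right) \left(\left(-4 + 5\right) \left(-4 - 2\right) + 0\right)\right) \left(-215\right) - 116269}{-140091 - 187160} = \frac{\left(-87 + 1 \left(-6\right) \left(1 \left(-6\right) + 0\right)\right) \left(-215\right) - 116269}{-327251} = \left(\left(-87 - 6 \left(-6 + 0\right)\right) \left(-215\right) - 116269\right) \left(- \frac{1}{327251}\right) = \left(\left(-87 - -36\right) \left(-215\right) - 116269\right) \left(- \frac{1}{327251}\right) = \left(\left(-87 + 36\right) \left(-215\right) - 116269\right) \left(- \frac{1}{327251}\right) = \left(\left(-51\right) \left(-215\right) - 116269\right) \left(- \frac{1}{327251}\right) = \left(10965 - 116269\right) \left(- \frac{1}{327251}\right) = \left(-105304\right) \left(- \frac{1}{327251}\right) = \frac{105304}{327251}$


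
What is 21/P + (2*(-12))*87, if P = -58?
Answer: -121125/58 ≈ -2088.4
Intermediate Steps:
21/P + (2*(-12))*87 = 21/(-58) + (2*(-12))*87 = 21*(-1/58) - 24*87 = -21/58 - 2088 = -121125/58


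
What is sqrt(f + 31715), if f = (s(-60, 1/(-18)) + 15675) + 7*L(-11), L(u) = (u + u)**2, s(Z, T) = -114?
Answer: 2*sqrt(12666) ≈ 225.09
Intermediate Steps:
L(u) = 4*u**2 (L(u) = (2*u)**2 = 4*u**2)
f = 18949 (f = (-114 + 15675) + 7*(4*(-11)**2) = 15561 + 7*(4*121) = 15561 + 7*484 = 15561 + 3388 = 18949)
sqrt(f + 31715) = sqrt(18949 + 31715) = sqrt(50664) = 2*sqrt(12666)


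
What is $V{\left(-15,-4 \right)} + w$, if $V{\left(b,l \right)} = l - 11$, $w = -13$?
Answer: $-28$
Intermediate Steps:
$V{\left(b,l \right)} = -11 + l$
$V{\left(-15,-4 \right)} + w = \left(-11 - 4\right) - 13 = -15 - 13 = -28$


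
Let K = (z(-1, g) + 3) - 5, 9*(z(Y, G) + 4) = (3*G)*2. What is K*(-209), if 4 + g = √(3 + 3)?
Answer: 5434/3 - 418*√6/3 ≈ 1470.0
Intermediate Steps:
g = -4 + √6 (g = -4 + √(3 + 3) = -4 + √6 ≈ -1.5505)
z(Y, G) = -4 + 2*G/3 (z(Y, G) = -4 + ((3*G)*2)/9 = -4 + (6*G)/9 = -4 + 2*G/3)
K = -26/3 + 2*√6/3 (K = ((-4 + 2*(-4 + √6)/3) + 3) - 5 = ((-4 + (-8/3 + 2*√6/3)) + 3) - 5 = ((-20/3 + 2*√6/3) + 3) - 5 = (-11/3 + 2*√6/3) - 5 = -26/3 + 2*√6/3 ≈ -7.0337)
K*(-209) = (-26/3 + 2*√6/3)*(-209) = 5434/3 - 418*√6/3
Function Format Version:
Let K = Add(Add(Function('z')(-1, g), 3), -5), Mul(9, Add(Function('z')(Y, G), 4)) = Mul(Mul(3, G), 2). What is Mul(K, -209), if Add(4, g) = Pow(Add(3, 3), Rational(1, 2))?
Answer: Add(Rational(5434, 3), Mul(Rational(-418, 3), Pow(6, Rational(1, 2)))) ≈ 1470.0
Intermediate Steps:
g = Add(-4, Pow(6, Rational(1, 2))) (g = Add(-4, Pow(Add(3, 3), Rational(1, 2))) = Add(-4, Pow(6, Rational(1, 2))) ≈ -1.5505)
Function('z')(Y, G) = Add(-4, Mul(Rational(2, 3), G)) (Function('z')(Y, G) = Add(-4, Mul(Rational(1, 9), Mul(Mul(3, G), 2))) = Add(-4, Mul(Rational(1, 9), Mul(6, G))) = Add(-4, Mul(Rational(2, 3), G)))
K = Add(Rational(-26, 3), Mul(Rational(2, 3), Pow(6, Rational(1, 2)))) (K = Add(Add(Add(-4, Mul(Rational(2, 3), Add(-4, Pow(6, Rational(1, 2))))), 3), -5) = Add(Add(Add(-4, Add(Rational(-8, 3), Mul(Rational(2, 3), Pow(6, Rational(1, 2))))), 3), -5) = Add(Add(Add(Rational(-20, 3), Mul(Rational(2, 3), Pow(6, Rational(1, 2)))), 3), -5) = Add(Add(Rational(-11, 3), Mul(Rational(2, 3), Pow(6, Rational(1, 2)))), -5) = Add(Rational(-26, 3), Mul(Rational(2, 3), Pow(6, Rational(1, 2)))) ≈ -7.0337)
Mul(K, -209) = Mul(Add(Rational(-26, 3), Mul(Rational(2, 3), Pow(6, Rational(1, 2)))), -209) = Add(Rational(5434, 3), Mul(Rational(-418, 3), Pow(6, Rational(1, 2))))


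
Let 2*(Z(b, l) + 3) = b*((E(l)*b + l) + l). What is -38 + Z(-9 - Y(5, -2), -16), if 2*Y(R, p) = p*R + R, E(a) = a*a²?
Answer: -86465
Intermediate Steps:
E(a) = a³
Y(R, p) = R/2 + R*p/2 (Y(R, p) = (p*R + R)/2 = (R*p + R)/2 = (R + R*p)/2 = R/2 + R*p/2)
Z(b, l) = -3 + b*(2*l + b*l³)/2 (Z(b, l) = -3 + (b*((l³*b + l) + l))/2 = -3 + (b*((b*l³ + l) + l))/2 = -3 + (b*((l + b*l³) + l))/2 = -3 + (b*(2*l + b*l³))/2 = -3 + b*(2*l + b*l³)/2)
-38 + Z(-9 - Y(5, -2), -16) = -38 + (-3 + (-9 - 5*(1 - 2)/2)*(-16) + (½)*(-9 - 5*(1 - 2)/2)²*(-16)³) = -38 + (-3 + (-9 - 5*(-1)/2)*(-16) + (½)*(-9 - 5*(-1)/2)²*(-4096)) = -38 + (-3 + (-9 - 1*(-5/2))*(-16) + (½)*(-9 - 1*(-5/2))²*(-4096)) = -38 + (-3 + (-9 + 5/2)*(-16) + (½)*(-9 + 5/2)²*(-4096)) = -38 + (-3 - 13/2*(-16) + (½)*(-13/2)²*(-4096)) = -38 + (-3 + 104 + (½)*(169/4)*(-4096)) = -38 + (-3 + 104 - 86528) = -38 - 86427 = -86465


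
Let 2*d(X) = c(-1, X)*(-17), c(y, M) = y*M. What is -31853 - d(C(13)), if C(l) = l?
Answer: -63927/2 ≈ -31964.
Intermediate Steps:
c(y, M) = M*y
d(X) = 17*X/2 (d(X) = ((X*(-1))*(-17))/2 = (-X*(-17))/2 = (17*X)/2 = 17*X/2)
-31853 - d(C(13)) = -31853 - 17*13/2 = -31853 - 1*221/2 = -31853 - 221/2 = -63927/2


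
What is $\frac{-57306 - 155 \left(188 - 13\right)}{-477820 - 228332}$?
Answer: $\frac{84431}{706152} \approx 0.11956$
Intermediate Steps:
$\frac{-57306 - 155 \left(188 - 13\right)}{-477820 - 228332} = \frac{-57306 - 27125}{-706152} = \left(-57306 - 27125\right) \left(- \frac{1}{706152}\right) = \left(-84431\right) \left(- \frac{1}{706152}\right) = \frac{84431}{706152}$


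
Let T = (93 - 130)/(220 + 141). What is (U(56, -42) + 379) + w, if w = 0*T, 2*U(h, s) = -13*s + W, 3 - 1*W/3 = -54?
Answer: 1475/2 ≈ 737.50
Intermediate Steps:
W = 171 (W = 9 - 3*(-54) = 9 + 162 = 171)
T = -37/361 ≈ -0.10249
U(h, s) = 171/2 - 13*s/2 (U(h, s) = (-13*s + 171)/2 = (171 - 13*s)/2 = 171/2 - 13*s/2)
w = 0 (w = 0*(-37/361) = 0)
(U(56, -42) + 379) + w = ((171/2 - 13/2*(-42)) + 379) + 0 = ((171/2 + 273) + 379) + 0 = (717/2 + 379) + 0 = 1475/2 + 0 = 1475/2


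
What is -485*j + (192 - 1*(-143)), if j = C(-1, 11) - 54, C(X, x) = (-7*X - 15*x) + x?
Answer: 97820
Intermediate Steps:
C(X, x) = -14*x - 7*X (C(X, x) = (-15*x - 7*X) + x = -14*x - 7*X)
j = -201 (j = (-14*11 - 7*(-1)) - 54 = (-154 + 7) - 54 = -147 - 54 = -201)
-485*j + (192 - 1*(-143)) = -485*(-201) + (192 - 1*(-143)) = 97485 + (192 + 143) = 97485 + 335 = 97820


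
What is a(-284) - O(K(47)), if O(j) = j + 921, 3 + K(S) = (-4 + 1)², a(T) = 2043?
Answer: 1116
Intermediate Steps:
K(S) = 6 (K(S) = -3 + (-4 + 1)² = -3 + (-3)² = -3 + 9 = 6)
O(j) = 921 + j
a(-284) - O(K(47)) = 2043 - (921 + 6) = 2043 - 1*927 = 2043 - 927 = 1116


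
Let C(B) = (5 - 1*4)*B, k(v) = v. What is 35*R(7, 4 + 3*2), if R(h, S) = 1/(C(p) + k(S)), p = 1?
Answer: 35/11 ≈ 3.1818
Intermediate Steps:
C(B) = B (C(B) = (5 - 4)*B = 1*B = B)
R(h, S) = 1/(1 + S)
35*R(7, 4 + 3*2) = 35/(1 + (4 + 3*2)) = 35/(1 + (4 + 6)) = 35/(1 + 10) = 35/11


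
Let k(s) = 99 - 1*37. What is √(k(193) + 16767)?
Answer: √16829 ≈ 129.73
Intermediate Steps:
k(s) = 62 (k(s) = 99 - 37 = 62)
√(k(193) + 16767) = √(62 + 16767) = √16829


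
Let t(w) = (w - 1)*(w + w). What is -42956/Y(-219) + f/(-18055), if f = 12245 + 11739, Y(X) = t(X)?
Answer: -154333441/86988990 ≈ -1.7742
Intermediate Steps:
t(w) = 2*w*(-1 + w) (t(w) = (-1 + w)*(2*w) = 2*w*(-1 + w))
Y(X) = 2*X*(-1 + X)
f = 23984
-42956/Y(-219) + f/(-18055) = -42956*(-1/(438*(-1 - 219))) + 23984/(-18055) = -42956/(2*(-219)*(-220)) + 23984*(-1/18055) = -42956/96360 - 23984/18055 = -42956*1/96360 - 23984/18055 = -10739/24090 - 23984/18055 = -154333441/86988990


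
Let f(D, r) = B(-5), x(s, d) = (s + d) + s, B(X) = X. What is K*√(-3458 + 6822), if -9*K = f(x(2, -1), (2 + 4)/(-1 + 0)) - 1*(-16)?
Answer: -638/9 ≈ -70.889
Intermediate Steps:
x(s, d) = d + 2*s (x(s, d) = (d + s) + s = d + 2*s)
f(D, r) = -5
K = -11/9 (K = -(-5 - 1*(-16))/9 = -(-5 + 16)/9 = -⅑*11 = -11/9 ≈ -1.2222)
K*√(-3458 + 6822) = -11*√(-3458 + 6822)/9 = -11*√3364/9 = -11/9*58 = -638/9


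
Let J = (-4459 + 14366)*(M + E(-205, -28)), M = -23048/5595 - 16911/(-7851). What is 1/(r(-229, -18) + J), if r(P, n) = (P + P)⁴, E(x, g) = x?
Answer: 14642115/644236738284916408 ≈ 2.2728e-11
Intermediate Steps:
M = -28777601/14642115 (M = -23048*1/5595 - 16911*(-1/7851) = -23048/5595 + 5637/2617 = -28777601/14642115 ≈ -1.9654)
r(P, n) = 16*P⁴ (r(P, n) = (2*P)⁴ = 16*P⁴)
J = -30022283520632/14642115 (J = (-4459 + 14366)*(-28777601/14642115 - 205) = 9907*(-3030411176/14642115) = -30022283520632/14642115 ≈ -2.0504e+6)
1/(r(-229, -18) + J) = 1/(16*(-229)⁴ - 30022283520632/14642115) = 1/(16*2750058481 - 30022283520632/14642115) = 1/(44000935696 - 30022283520632/14642115) = 1/(644236738284916408/14642115) = 14642115/644236738284916408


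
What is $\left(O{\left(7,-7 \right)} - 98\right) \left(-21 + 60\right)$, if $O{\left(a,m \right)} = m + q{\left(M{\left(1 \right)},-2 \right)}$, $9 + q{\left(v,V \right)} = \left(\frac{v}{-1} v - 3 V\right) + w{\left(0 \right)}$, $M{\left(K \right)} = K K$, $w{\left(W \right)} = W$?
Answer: $-4251$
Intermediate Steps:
$M{\left(K \right)} = K^{2}$
$q{\left(v,V \right)} = -9 - v^{2} - 3 V$ ($q{\left(v,V \right)} = -9 + \left(\left(\frac{v}{-1} v - 3 V\right) + 0\right) = -9 + \left(\left(v \left(-1\right) v - 3 V\right) + 0\right) = -9 + \left(\left(- v v - 3 V\right) + 0\right) = -9 + \left(\left(- v^{2} - 3 V\right) + 0\right) = -9 - \left(v^{2} + 3 V\right) = -9 - v^{2} - 3 V$)
$O{\left(a,m \right)} = -4 + m$ ($O{\left(a,m \right)} = m - \left(3 + \left(1^{2}\right)^{2}\right) = m - 4 = -4 + m$)
$\left(O{\left(7,-7 \right)} - 98\right) \left(-21 + 60\right) = \left(\left(-4 - 7\right) - 98\right) \left(-21 + 60\right) = \left(-11 - 98\right) 39 = \left(-109\right) 39 = -4251$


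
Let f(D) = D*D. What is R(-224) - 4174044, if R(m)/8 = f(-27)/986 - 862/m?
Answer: -28808998381/6902 ≈ -4.1740e+6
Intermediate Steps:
f(D) = D²
R(m) = 2916/493 - 6896/m (R(m) = 8*((-27)²/986 - 862/m) = 8*(729*(1/986) - 862/m) = 8*(729/986 - 862/m) = 2916/493 - 6896/m)
R(-224) - 4174044 = (2916/493 - 6896/(-224)) - 4174044 = (2916/493 - 6896*(-1/224)) - 4174044 = (2916/493 + 431/14) - 4174044 = 253307/6902 - 4174044 = -28808998381/6902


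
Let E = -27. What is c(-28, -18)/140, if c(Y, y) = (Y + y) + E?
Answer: -73/140 ≈ -0.52143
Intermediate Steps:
c(Y, y) = -27 + Y + y (c(Y, y) = (Y + y) - 27 = -27 + Y + y)
c(-28, -18)/140 = (-27 - 28 - 18)/140 = -73*1/140 = -73/140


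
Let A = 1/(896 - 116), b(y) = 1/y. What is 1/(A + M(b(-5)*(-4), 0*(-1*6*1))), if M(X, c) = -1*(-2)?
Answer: 780/1561 ≈ 0.49968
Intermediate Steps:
M(X, c) = 2
A = 1/780 ≈ 0.0012821
1/(A + M(b(-5)*(-4), 0*(-1*6*1))) = 1/(1/780 + 2) = 1/(1561/780) = 780/1561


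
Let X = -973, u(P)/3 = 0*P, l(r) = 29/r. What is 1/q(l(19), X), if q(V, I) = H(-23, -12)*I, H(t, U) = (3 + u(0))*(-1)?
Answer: 1/2919 ≈ 0.00034258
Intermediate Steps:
u(P) = 0 (u(P) = 3*(0*P) = 3*0 = 0)
H(t, U) = -3 (H(t, U) = (3 + 0)*(-1) = 3*(-1) = -3)
q(V, I) = -3*I
1/q(l(19), X) = 1/(-3*(-973)) = 1/2919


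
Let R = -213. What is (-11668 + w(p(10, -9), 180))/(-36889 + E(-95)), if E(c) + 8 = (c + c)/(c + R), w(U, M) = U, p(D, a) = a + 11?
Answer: 1796564/5682043 ≈ 0.31618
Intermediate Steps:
p(D, a) = 11 + a
E(c) = -8 + 2*c/(-213 + c) (E(c) = -8 + (c + c)/(c - 213) = -8 + (2*c)/(-213 + c) = -8 + 2*c/(-213 + c))
(-11668 + w(p(10, -9), 180))/(-36889 + E(-95)) = (-11668 + (11 - 9))/(-36889 + 6*(284 - 1*(-95))/(-213 - 95)) = (-11668 + 2)/(-36889 + 6*(284 + 95)/(-308)) = -11666/(-36889 + 6*(-1/308)*379) = -11666/(-36889 - 1137/154) = -11666/(-5682043/154) = -11666*(-154/5682043) = 1796564/5682043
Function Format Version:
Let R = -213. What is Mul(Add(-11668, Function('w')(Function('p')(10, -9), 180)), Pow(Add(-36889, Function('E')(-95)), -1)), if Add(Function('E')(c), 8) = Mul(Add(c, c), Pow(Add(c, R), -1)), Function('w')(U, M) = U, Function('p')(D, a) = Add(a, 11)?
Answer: Rational(1796564, 5682043) ≈ 0.31618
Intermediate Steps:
Function('p')(D, a) = Add(11, a)
Function('E')(c) = Add(-8, Mul(2, c, Pow(Add(-213, c), -1))) (Function('E')(c) = Add(-8, Mul(Add(c, c), Pow(Add(c, -213), -1))) = Add(-8, Mul(Mul(2, c), Pow(Add(-213, c), -1))) = Add(-8, Mul(2, c, Pow(Add(-213, c), -1))))
Mul(Add(-11668, Function('w')(Function('p')(10, -9), 180)), Pow(Add(-36889, Function('E')(-95)), -1)) = Mul(Add(-11668, Add(11, -9)), Pow(Add(-36889, Mul(6, Pow(Add(-213, -95), -1), Add(284, Mul(-1, -95)))), -1)) = Mul(Add(-11668, 2), Pow(Add(-36889, Mul(6, Pow(-308, -1), Add(284, 95))), -1)) = Mul(-11666, Pow(Add(-36889, Mul(6, Rational(-1, 308), 379)), -1)) = Mul(-11666, Pow(Add(-36889, Rational(-1137, 154)), -1)) = Mul(-11666, Pow(Rational(-5682043, 154), -1)) = Mul(-11666, Rational(-154, 5682043)) = Rational(1796564, 5682043)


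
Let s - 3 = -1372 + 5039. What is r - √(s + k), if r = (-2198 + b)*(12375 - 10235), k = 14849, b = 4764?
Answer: 5491240 - √18519 ≈ 5.4911e+6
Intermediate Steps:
s = 3670 (s = 3 + (-1372 + 5039) = 3 + 3667 = 3670)
r = 5491240 (r = (-2198 + 4764)*(12375 - 10235) = 2566*2140 = 5491240)
r - √(s + k) = 5491240 - √(3670 + 14849) = 5491240 - √18519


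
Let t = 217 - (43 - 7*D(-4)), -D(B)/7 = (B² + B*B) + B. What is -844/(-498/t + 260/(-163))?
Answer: 82405628/115153 ≈ 715.62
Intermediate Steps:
D(B) = -14*B² - 7*B (D(B) = -7*((B² + B*B) + B) = -7*((B² + B²) + B) = -7*(2*B² + B) = -7*(B + 2*B²) = -14*B² - 7*B)
t = -1198 (t = 217 - (43 - (-49)*(-4)*(1 + 2*(-4))) = 217 - (43 - (-49)*(-4)*(1 - 8)) = 217 - (43 - (-49)*(-4)*(-7)) = 217 - (43 - 7*(-196)) = 217 - (43 + 1372) = 217 - 1*1415 = 217 - 1415 = -1198)
-844/(-498/t + 260/(-163)) = -844/(-498/(-1198) + 260/(-163)) = -844/(-498*(-1/1198) + 260*(-1/163)) = -844/(249/599 - 260/163) = -844/(-115153/97637) = -844*(-97637/115153) = 82405628/115153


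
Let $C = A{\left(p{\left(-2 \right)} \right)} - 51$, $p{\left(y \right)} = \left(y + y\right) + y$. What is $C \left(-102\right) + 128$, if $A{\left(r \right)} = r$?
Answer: $5942$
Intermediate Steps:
$p{\left(y \right)} = 3 y$ ($p{\left(y \right)} = 2 y + y = 3 y$)
$C = -57$ ($C = 3 \left(-2\right) - 51 = -6 - 51 = -57$)
$C \left(-102\right) + 128 = \left(-57\right) \left(-102\right) + 128 = 5814 + 128 = 5942$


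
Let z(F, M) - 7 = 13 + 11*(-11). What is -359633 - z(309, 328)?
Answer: -359532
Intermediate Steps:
z(F, M) = -101 (z(F, M) = 7 + (13 + 11*(-11)) = 7 + (13 - 121) = 7 - 108 = -101)
-359633 - z(309, 328) = -359633 - 1*(-101) = -359633 + 101 = -359532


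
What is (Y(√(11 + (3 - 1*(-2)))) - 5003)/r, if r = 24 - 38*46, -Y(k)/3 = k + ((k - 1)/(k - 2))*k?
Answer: 5033/1724 ≈ 2.9194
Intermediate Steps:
Y(k) = -3*k - 3*k*(-1 + k)/(-2 + k) (Y(k) = -3*(k + ((k - 1)/(k - 2))*k) = -3*(k + ((-1 + k)/(-2 + k))*k) = -3*(k + k*(-1 + k)/(-2 + k)) = -3*k - 3*k*(-1 + k)/(-2 + k))
r = -1724 (r = 24 - 1748 = -1724)
(Y(√(11 + (3 - 1*(-2)))) - 5003)/r = (3*√(11 + (3 - 1*(-2)))*(3 - 2*√(11 + (3 - 1*(-2))))/(-2 + √(11 + (3 - 1*(-2)))) - 5003)/(-1724) = (3*√(11 + (3 + 2))*(3 - 2*√(11 + (3 + 2)))/(-2 + √(11 + (3 + 2))) - 5003)*(-1/1724) = (3*√(11 + 5)*(3 - 2*√(11 + 5))/(-2 + √(11 + 5)) - 5003)*(-1/1724) = (3*√16*(3 - 2*√16)/(-2 + √16) - 5003)*(-1/1724) = (3*4*(3 - 2*4)/(-2 + 4) - 5003)*(-1/1724) = (3*4*(3 - 8)/2 - 5003)*(-1/1724) = (3*4*(½)*(-5) - 5003)*(-1/1724) = (-30 - 5003)*(-1/1724) = -5033*(-1/1724) = 5033/1724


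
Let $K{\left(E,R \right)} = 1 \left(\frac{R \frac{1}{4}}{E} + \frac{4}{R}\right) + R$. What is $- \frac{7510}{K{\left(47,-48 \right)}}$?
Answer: $\frac{4235640}{27263} \approx 155.36$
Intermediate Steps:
$K{\left(E,R \right)} = R + \frac{4}{R} + \frac{R}{4 E}$ ($K{\left(E,R \right)} = 1 \left(\frac{R \frac{1}{4}}{E} + \frac{4}{R}\right) + R = 1 \left(\frac{\frac{1}{4} R}{E} + \frac{4}{R}\right) + R = 1 \left(\frac{R}{4 E} + \frac{4}{R}\right) + R = 1 \left(\frac{4}{R} + \frac{R}{4 E}\right) + R = \left(\frac{4}{R} + \frac{R}{4 E}\right) + R = R + \frac{4}{R} + \frac{R}{4 E}$)
$- \frac{7510}{K{\left(47,-48 \right)}} = - \frac{7510}{-48 + \frac{4}{-48} + \frac{1}{4} \left(-48\right) \frac{1}{47}} = - \frac{7510}{-48 + 4 \left(- \frac{1}{48}\right) + \frac{1}{4} \left(-48\right) \frac{1}{47}} = - \frac{7510}{-48 - \frac{1}{12} - \frac{12}{47}} = - \frac{7510}{- \frac{27263}{564}} = \left(-7510\right) \left(- \frac{564}{27263}\right) = \frac{4235640}{27263}$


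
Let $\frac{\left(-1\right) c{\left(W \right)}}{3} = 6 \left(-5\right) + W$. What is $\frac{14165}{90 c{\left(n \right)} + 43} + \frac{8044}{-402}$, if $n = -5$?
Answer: $- \frac{35333681}{1908093} \approx -18.518$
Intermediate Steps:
$c{\left(W \right)} = 90 - 3 W$ ($c{\left(W \right)} = - 3 \left(6 \left(-5\right) + W\right) = - 3 \left(-30 + W\right) = 90 - 3 W$)
$\frac{14165}{90 c{\left(n \right)} + 43} + \frac{8044}{-402} = \frac{14165}{90 \left(90 - -15\right) + 43} + \frac{8044}{-402} = \frac{14165}{90 \left(90 + 15\right) + 43} + 8044 \left(- \frac{1}{402}\right) = \frac{14165}{90 \cdot 105 + 43} - \frac{4022}{201} = \frac{14165}{9450 + 43} - \frac{4022}{201} = \frac{14165}{9493} - \frac{4022}{201} = - \frac{35333681}{1908093}$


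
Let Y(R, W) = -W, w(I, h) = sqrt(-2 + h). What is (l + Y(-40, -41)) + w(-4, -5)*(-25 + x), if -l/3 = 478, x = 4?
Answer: -1393 - 21*I*sqrt(7) ≈ -1393.0 - 55.561*I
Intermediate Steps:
l = -1434 (l = -3*478 = -1434)
(l + Y(-40, -41)) + w(-4, -5)*(-25 + x) = (-1434 - 1*(-41)) + sqrt(-2 - 5)*(-25 + 4) = (-1434 + 41) + sqrt(-7)*(-21) = -1393 + (I*sqrt(7))*(-21) = -1393 - 21*I*sqrt(7)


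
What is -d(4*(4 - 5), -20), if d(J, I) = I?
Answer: 20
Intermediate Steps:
-d(4*(4 - 5), -20) = -1*(-20) = 20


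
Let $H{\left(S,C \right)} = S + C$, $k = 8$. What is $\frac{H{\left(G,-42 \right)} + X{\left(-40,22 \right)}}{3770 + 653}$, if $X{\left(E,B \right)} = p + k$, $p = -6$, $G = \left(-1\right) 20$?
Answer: $- \frac{60}{4423} \approx -0.013565$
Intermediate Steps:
$G = -20$
$H{\left(S,C \right)} = C + S$
$X{\left(E,B \right)} = 2$ ($X{\left(E,B \right)} = -6 + 8 = 2$)
$\frac{H{\left(G,-42 \right)} + X{\left(-40,22 \right)}}{3770 + 653} = \frac{\left(-42 - 20\right) + 2}{3770 + 653} = \frac{-62 + 2}{4423} = \left(-60\right) \frac{1}{4423} = - \frac{60}{4423}$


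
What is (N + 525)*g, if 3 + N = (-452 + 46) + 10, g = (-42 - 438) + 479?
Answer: -126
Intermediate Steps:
g = -1 (g = -480 + 479 = -1)
N = -399 (N = -3 + ((-452 + 46) + 10) = -3 + (-406 + 10) = -3 - 396 = -399)
(N + 525)*g = (-399 + 525)*(-1) = 126*(-1) = -126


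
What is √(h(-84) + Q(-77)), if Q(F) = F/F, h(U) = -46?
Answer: 3*I*√5 ≈ 6.7082*I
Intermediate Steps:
Q(F) = 1
√(h(-84) + Q(-77)) = √(-46 + 1) = √(-45) = 3*I*√5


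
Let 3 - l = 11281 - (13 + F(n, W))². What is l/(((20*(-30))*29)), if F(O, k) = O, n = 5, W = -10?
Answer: 5477/8700 ≈ 0.62954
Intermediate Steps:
l = -10954 (l = 3 - (11281 - (13 + 5)²) = 3 - (11281 - 1*18²) = 3 - (11281 - 1*324) = 3 - (11281 - 324) = 3 - 1*10957 = 3 - 10957 = -10954)
l/(((20*(-30))*29)) = -10954/((20*(-30))*29) = -10954/((-600*29)) = -10954/(-17400) = -10954*(-1/17400) = 5477/8700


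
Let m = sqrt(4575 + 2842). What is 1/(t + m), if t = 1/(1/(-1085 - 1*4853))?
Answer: -5938/35252427 - sqrt(7417)/35252427 ≈ -0.00017089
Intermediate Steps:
m = sqrt(7417) ≈ 86.122
t = -5938 (t = 1/(1/(-1085 - 4853)) = 1/(1/(-5938)) = 1/(-1/5938) = -5938)
1/(t + m) = 1/(-5938 + sqrt(7417))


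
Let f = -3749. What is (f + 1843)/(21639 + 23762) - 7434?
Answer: -337512940/45401 ≈ -7434.0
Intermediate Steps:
(f + 1843)/(21639 + 23762) - 7434 = (-3749 + 1843)/(21639 + 23762) - 7434 = -1906/45401 - 7434 = -337512940/45401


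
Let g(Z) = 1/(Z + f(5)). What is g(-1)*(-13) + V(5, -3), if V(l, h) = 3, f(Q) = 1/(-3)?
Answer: 51/4 ≈ 12.750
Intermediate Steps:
f(Q) = -⅓
g(Z) = 1/(-⅓ + Z) (g(Z) = 1/(Z - ⅓) = 1/(-⅓ + Z))
g(-1)*(-13) + V(5, -3) = (3/(-1 + 3*(-1)))*(-13) + 3 = (3/(-1 - 3))*(-13) + 3 = (3/(-4))*(-13) + 3 = (3*(-¼))*(-13) + 3 = -¾*(-13) + 3 = 39/4 + 3 = 51/4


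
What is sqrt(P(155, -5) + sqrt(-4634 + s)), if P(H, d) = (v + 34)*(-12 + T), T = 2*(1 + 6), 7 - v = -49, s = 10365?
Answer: sqrt(180 + sqrt(5731)) ≈ 15.991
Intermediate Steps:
v = 56 (v = 7 - 1*(-49) = 7 + 49 = 56)
T = 14 (T = 2*7 = 14)
P(H, d) = 180 (P(H, d) = (56 + 34)*(-12 + 14) = 90*2 = 180)
sqrt(P(155, -5) + sqrt(-4634 + s)) = sqrt(180 + sqrt(-4634 + 10365)) = sqrt(180 + sqrt(5731))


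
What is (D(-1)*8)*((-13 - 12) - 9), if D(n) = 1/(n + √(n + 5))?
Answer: -272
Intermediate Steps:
D(n) = 1/(n + √(5 + n))
(D(-1)*8)*((-13 - 12) - 9) = (8/(-1 + √(5 - 1)))*((-13 - 12) - 9) = (8/(-1 + √4))*(-25 - 9) = (8/(-1 + 2))*(-34) = (8/1)*(-34) = (1*8)*(-34) = 8*(-34) = -272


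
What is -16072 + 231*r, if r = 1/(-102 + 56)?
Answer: -739543/46 ≈ -16077.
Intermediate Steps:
r = -1/46 (r = 1/(-46) = -1/46 ≈ -0.021739)
-16072 + 231*r = -16072 + 231*(-1/46) = -16072 - 231/46 = -739543/46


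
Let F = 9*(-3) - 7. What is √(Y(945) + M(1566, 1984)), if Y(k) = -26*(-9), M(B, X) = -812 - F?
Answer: 4*I*√34 ≈ 23.324*I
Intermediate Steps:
F = -34 (F = -27 - 7 = -34)
M(B, X) = -778 (M(B, X) = -812 - 1*(-34) = -812 + 34 = -778)
Y(k) = 234
√(Y(945) + M(1566, 1984)) = √(234 - 778) = √(-544) = 4*I*√34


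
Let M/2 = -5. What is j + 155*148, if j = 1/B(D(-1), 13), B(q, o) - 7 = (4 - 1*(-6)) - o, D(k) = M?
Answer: 91761/4 ≈ 22940.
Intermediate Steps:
M = -10 (M = 2*(-5) = -10)
D(k) = -10
B(q, o) = 17 - o (B(q, o) = 7 + ((4 - 1*(-6)) - o) = 7 + ((4 + 6) - o) = 7 + (10 - o) = 17 - o)
j = ¼ (j = 1/(17 - 1*13) = 1/(17 - 13) = 1/4 = ¼ ≈ 0.25000)
j + 155*148 = ¼ + 155*148 = ¼ + 22940 = 91761/4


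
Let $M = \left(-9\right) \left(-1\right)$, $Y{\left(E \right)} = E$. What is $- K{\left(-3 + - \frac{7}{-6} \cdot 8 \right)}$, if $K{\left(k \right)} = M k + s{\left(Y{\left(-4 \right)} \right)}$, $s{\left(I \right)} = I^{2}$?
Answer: $-73$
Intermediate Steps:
$M = 9$
$K{\left(k \right)} = 16 + 9 k$ ($K{\left(k \right)} = 9 k + \left(-4\right)^{2} = 9 k + 16 = 16 + 9 k$)
$- K{\left(-3 + - \frac{7}{-6} \cdot 8 \right)} = - (16 + 9 \left(-3 + - \frac{7}{-6} \cdot 8\right)) = - (16 + 9 \left(-3 + \left(-7\right) \left(- \frac{1}{6}\right) 8\right)) = - (16 + 9 \left(-3 + \frac{7}{6} \cdot 8\right)) = - (16 + 9 \left(-3 + \frac{28}{3}\right)) = - (16 + 9 \cdot \frac{19}{3}) = - (16 + 57) = \left(-1\right) 73 = -73$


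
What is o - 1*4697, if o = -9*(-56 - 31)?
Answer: -3914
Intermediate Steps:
o = 783 (o = -9*(-87) = 783)
o - 1*4697 = 783 - 1*4697 = 783 - 4697 = -3914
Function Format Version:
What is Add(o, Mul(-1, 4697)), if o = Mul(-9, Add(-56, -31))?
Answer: -3914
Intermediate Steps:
o = 783 (o = Mul(-9, -87) = 783)
Add(o, Mul(-1, 4697)) = Add(783, Mul(-1, 4697)) = Add(783, -4697) = -3914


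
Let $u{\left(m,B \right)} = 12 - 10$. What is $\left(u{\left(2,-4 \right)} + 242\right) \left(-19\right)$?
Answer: $-4636$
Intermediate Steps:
$u{\left(m,B \right)} = 2$
$\left(u{\left(2,-4 \right)} + 242\right) \left(-19\right) = \left(2 + 242\right) \left(-19\right) = 244 \left(-19\right) = -4636$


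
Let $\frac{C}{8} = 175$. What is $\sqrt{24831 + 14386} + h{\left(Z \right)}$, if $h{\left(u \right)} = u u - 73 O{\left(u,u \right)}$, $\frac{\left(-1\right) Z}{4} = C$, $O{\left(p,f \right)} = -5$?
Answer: $31360365 + \sqrt{39217} \approx 3.1361 \cdot 10^{7}$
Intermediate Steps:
$C = 1400$ ($C = 8 \cdot 175 = 1400$)
$Z = -5600$ ($Z = \left(-4\right) 1400 = -5600$)
$h{\left(u \right)} = 365 + u^{2}$ ($h{\left(u \right)} = u u - -365 = u^{2} + 365 = 365 + u^{2}$)
$\sqrt{24831 + 14386} + h{\left(Z \right)} = \sqrt{24831 + 14386} + \left(365 + \left(-5600\right)^{2}\right) = \sqrt{39217} + \left(365 + 31360000\right) = \sqrt{39217} + 31360365 = 31360365 + \sqrt{39217}$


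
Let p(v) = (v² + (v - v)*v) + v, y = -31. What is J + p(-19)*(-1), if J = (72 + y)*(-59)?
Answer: -2761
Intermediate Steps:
p(v) = v + v² (p(v) = (v² + 0*v) + v = (v² + 0) + v = v² + v = v + v²)
J = -2419 (J = (72 - 31)*(-59) = 41*(-59) = -2419)
J + p(-19)*(-1) = -2419 - 19*(1 - 19)*(-1) = -2419 - 19*(-18)*(-1) = -2419 + 342*(-1) = -2419 - 342 = -2761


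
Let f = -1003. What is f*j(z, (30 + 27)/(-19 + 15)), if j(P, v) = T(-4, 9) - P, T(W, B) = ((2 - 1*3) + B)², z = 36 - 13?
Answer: -41123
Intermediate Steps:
z = 23
T(W, B) = (-1 + B)² (T(W, B) = ((2 - 3) + B)² = (-1 + B)²)
j(P, v) = 64 - P (j(P, v) = (-1 + 9)² - P = 8² - P = 64 - P)
f*j(z, (30 + 27)/(-19 + 15)) = -1003*(64 - 1*23) = -1003*(64 - 23) = -1003*41 = -41123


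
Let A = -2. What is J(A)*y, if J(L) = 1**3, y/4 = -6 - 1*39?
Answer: -180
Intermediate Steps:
y = -180 (y = 4*(-6 - 1*39) = 4*(-6 - 39) = 4*(-45) = -180)
J(L) = 1
J(A)*y = 1*(-180) = -180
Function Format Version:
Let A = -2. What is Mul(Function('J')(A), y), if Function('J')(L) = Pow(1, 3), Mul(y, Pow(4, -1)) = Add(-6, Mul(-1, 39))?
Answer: -180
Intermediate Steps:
y = -180 (y = Mul(4, Add(-6, Mul(-1, 39))) = Mul(4, Add(-6, -39)) = Mul(4, -45) = -180)
Function('J')(L) = 1
Mul(Function('J')(A), y) = Mul(1, -180) = -180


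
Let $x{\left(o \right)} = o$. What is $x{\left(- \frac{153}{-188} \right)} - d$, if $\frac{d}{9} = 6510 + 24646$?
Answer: $- \frac{52715799}{188} \approx -2.804 \cdot 10^{5}$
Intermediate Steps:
$d = 280404$ ($d = 9 \left(6510 + 24646\right) = 9 \cdot 31156 = 280404$)
$x{\left(- \frac{153}{-188} \right)} - d = - \frac{153}{-188} - 280404 = \left(-153\right) \left(- \frac{1}{188}\right) - 280404 = \frac{153}{188} - 280404 = - \frac{52715799}{188}$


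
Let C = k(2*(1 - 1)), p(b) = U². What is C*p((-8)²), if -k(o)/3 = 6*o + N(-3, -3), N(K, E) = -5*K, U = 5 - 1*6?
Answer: -45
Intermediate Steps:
U = -1 (U = 5 - 6 = -1)
p(b) = 1 (p(b) = (-1)² = 1)
k(o) = -45 - 18*o (k(o) = -3*(6*o - 5*(-3)) = -3*(6*o + 15) = -3*(15 + 6*o) = -45 - 18*o)
C = -45 (C = -45 - 36*(1 - 1) = -45 - 36*0 = -45 - 18*0 = -45 + 0 = -45)
C*p((-8)²) = -45*1 = -45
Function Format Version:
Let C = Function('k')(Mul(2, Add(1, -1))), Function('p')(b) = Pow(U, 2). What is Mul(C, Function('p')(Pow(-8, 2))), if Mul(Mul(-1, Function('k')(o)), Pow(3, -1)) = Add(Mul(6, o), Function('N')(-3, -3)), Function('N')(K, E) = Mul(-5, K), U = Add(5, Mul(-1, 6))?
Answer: -45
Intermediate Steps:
U = -1 (U = Add(5, -6) = -1)
Function('p')(b) = 1 (Function('p')(b) = Pow(-1, 2) = 1)
Function('k')(o) = Add(-45, Mul(-18, o)) (Function('k')(o) = Mul(-3, Add(Mul(6, o), Mul(-5, -3))) = Mul(-3, Add(Mul(6, o), 15)) = Mul(-3, Add(15, Mul(6, o))) = Add(-45, Mul(-18, o)))
C = -45 (C = Add(-45, Mul(-18, Mul(2, Add(1, -1)))) = Add(-45, Mul(-18, Mul(2, 0))) = Add(-45, Mul(-18, 0)) = Add(-45, 0) = -45)
Mul(C, Function('p')(Pow(-8, 2))) = Mul(-45, 1) = -45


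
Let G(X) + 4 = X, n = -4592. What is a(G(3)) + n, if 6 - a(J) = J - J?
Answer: -4586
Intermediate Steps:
G(X) = -4 + X
a(J) = 6 (a(J) = 6 - (J - J) = 6 - 1*0 = 6 + 0 = 6)
a(G(3)) + n = 6 - 4592 = -4586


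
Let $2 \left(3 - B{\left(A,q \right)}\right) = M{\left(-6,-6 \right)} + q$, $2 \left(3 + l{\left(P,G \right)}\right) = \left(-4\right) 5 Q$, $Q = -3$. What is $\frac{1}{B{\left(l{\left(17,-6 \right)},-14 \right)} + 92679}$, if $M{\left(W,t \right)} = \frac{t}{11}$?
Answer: $\frac{11}{1019582} \approx 1.0789 \cdot 10^{-5}$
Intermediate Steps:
$M{\left(W,t \right)} = \frac{t}{11}$ ($M{\left(W,t \right)} = t \frac{1}{11} = \frac{t}{11}$)
$l{\left(P,G \right)} = 27$ ($l{\left(P,G \right)} = -3 + \frac{\left(-4\right) 5 \left(-3\right)}{2} = -3 + \frac{\left(-20\right) \left(-3\right)}{2} = -3 + \frac{1}{2} \cdot 60 = -3 + 30 = 27$)
$B{\left(A,q \right)} = \frac{36}{11} - \frac{q}{2}$ ($B{\left(A,q \right)} = 3 - \frac{\frac{1}{11} \left(-6\right) + q}{2} = 3 - \frac{- \frac{6}{11} + q}{2} = 3 - \left(- \frac{3}{11} + \frac{q}{2}\right) = \frac{36}{11} - \frac{q}{2}$)
$\frac{1}{B{\left(l{\left(17,-6 \right)},-14 \right)} + 92679} = \frac{1}{\left(\frac{36}{11} - -7\right) + 92679} = \frac{1}{\left(\frac{36}{11} + 7\right) + 92679} = \frac{1}{\frac{113}{11} + 92679} = \frac{1}{\frac{1019582}{11}} = \frac{11}{1019582}$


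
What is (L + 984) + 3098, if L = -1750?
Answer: 2332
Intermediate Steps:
(L + 984) + 3098 = (-1750 + 984) + 3098 = -766 + 3098 = 2332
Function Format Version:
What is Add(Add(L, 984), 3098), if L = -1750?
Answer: 2332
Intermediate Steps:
Add(Add(L, 984), 3098) = Add(Add(-1750, 984), 3098) = Add(-766, 3098) = 2332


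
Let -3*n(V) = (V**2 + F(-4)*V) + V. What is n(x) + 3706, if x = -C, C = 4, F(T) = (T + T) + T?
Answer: 3686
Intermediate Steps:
F(T) = 3*T (F(T) = 2*T + T = 3*T)
x = -4 (x = -1*4 = -4)
n(V) = -V**2/3 + 11*V/3 (n(V) = -((V**2 + (3*(-4))*V) + V)/3 = -((V**2 - 12*V) + V)/3 = -(V**2 - 11*V)/3 = -V**2/3 + 11*V/3)
n(x) + 3706 = (1/3)*(-4)*(11 - 1*(-4)) + 3706 = (1/3)*(-4)*(11 + 4) + 3706 = (1/3)*(-4)*15 + 3706 = -20 + 3706 = 3686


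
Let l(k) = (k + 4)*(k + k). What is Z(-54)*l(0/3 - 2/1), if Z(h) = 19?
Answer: -152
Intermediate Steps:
l(k) = 2*k*(4 + k) (l(k) = (4 + k)*(2*k) = 2*k*(4 + k))
Z(-54)*l(0/3 - 2/1) = 19*(2*(0/3 - 2/1)*(4 + (0/3 - 2/1))) = 19*(2*(0*(⅓) - 2*1)*(4 + (0*(⅓) - 2*1))) = 19*(2*(0 - 2)*(4 + (0 - 2))) = 19*(2*(-2)*(4 - 2)) = 19*(2*(-2)*2) = 19*(-8) = -152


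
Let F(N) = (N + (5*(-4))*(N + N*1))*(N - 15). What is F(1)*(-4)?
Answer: -2184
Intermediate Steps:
F(N) = -39*N*(-15 + N) (F(N) = (N - 20*(N + N))*(-15 + N) = (N - 40*N)*(-15 + N) = (-39*N)*(-15 + N) = -39*N*(-15 + N))
F(1)*(-4) = (39*1*(15 - 1*1))*(-4) = (39*1*(15 - 1))*(-4) = (39*1*14)*(-4) = 546*(-4) = -2184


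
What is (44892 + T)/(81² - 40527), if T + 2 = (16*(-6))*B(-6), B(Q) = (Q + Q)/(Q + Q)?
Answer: -22397/16983 ≈ -1.3188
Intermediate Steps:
B(Q) = 1 (B(Q) = (2*Q)/((2*Q)) = (2*Q)*(1/(2*Q)) = 1)
T = -98 (T = -2 + (16*(-6))*1 = -2 - 96*1 = -2 - 96 = -98)
(44892 + T)/(81² - 40527) = (44892 - 98)/(81² - 40527) = 44794/(6561 - 40527) = 44794/(-33966) = 44794*(-1/33966) = -22397/16983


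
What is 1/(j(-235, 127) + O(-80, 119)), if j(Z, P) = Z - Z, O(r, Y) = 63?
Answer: 1/63 ≈ 0.015873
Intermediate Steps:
j(Z, P) = 0
1/(j(-235, 127) + O(-80, 119)) = 1/(0 + 63) = 1/63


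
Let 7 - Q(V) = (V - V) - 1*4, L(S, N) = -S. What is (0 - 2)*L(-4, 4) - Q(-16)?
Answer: -19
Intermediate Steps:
Q(V) = 11 (Q(V) = 7 - ((V - V) - 1*4) = 7 - (0 - 4) = 7 - 1*(-4) = 7 + 4 = 11)
(0 - 2)*L(-4, 4) - Q(-16) = (0 - 2)*(-1*(-4)) - 1*11 = -2*4 - 11 = -8 - 11 = -19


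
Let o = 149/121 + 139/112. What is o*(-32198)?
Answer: -539429193/6776 ≈ -79609.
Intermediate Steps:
o = 33507/13552 (o = 149*(1/121) + 139*(1/112) = 149/121 + 139/112 = 33507/13552 ≈ 2.4725)
o*(-32198) = (33507/13552)*(-32198) = -539429193/6776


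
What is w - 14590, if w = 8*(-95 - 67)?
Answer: -15886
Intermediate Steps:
w = -1296 (w = 8*(-162) = -1296)
w - 14590 = -1296 - 14590 = -15886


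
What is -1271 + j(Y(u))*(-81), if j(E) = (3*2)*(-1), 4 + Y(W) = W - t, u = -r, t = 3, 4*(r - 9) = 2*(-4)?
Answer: -785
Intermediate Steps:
r = 7 (r = 9 + (2*(-4))/4 = 9 + (¼)*(-8) = 9 - 2 = 7)
u = -7 (u = -1*7 = -7)
Y(W) = -7 + W (Y(W) = -4 + (W - 1*3) = -4 + (W - 3) = -4 + (-3 + W) = -7 + W)
j(E) = -6 (j(E) = 6*(-1) = -6)
-1271 + j(Y(u))*(-81) = -1271 - 6*(-81) = -1271 + 486 = -785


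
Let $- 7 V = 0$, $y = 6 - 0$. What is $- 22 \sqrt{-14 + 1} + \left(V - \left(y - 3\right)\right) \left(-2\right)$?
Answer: $6 - 22 i \sqrt{13} \approx 6.0 - 79.322 i$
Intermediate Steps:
$y = 6$ ($y = 6 + 0 = 6$)
$V = 0$ ($V = \left(- \frac{1}{7}\right) 0 = 0$)
$- 22 \sqrt{-14 + 1} + \left(V - \left(y - 3\right)\right) \left(-2\right) = - 22 \sqrt{-14 + 1} + \left(0 - \left(6 - 3\right)\right) \left(-2\right) = - 22 \sqrt{-13} + \left(0 - \left(6 - 3\right)\right) \left(-2\right) = - 22 i \sqrt{13} + \left(0 - 3\right) \left(-2\right) = - 22 i \sqrt{13} - -6 = - 22 i \sqrt{13} + 6 = 6 - 22 i \sqrt{13}$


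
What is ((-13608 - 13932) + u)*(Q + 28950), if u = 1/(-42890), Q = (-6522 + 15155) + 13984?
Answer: -60910455721767/42890 ≈ -1.4202e+9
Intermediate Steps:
Q = 22617 (Q = 8633 + 13984 = 22617)
u = -1/42890 ≈ -2.3315e-5
((-13608 - 13932) + u)*(Q + 28950) = ((-13608 - 13932) - 1/42890)*(22617 + 28950) = (-27540 - 1/42890)*51567 = -1181190601/42890*51567 = -60910455721767/42890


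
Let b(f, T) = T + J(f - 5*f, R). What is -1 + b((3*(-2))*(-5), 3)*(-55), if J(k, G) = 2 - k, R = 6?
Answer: -6876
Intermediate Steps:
b(f, T) = 2 + T + 4*f (b(f, T) = T + (2 - (f - 5*f)) = T + (2 - (-4)*f) = T + (2 + 4*f) = 2 + T + 4*f)
-1 + b((3*(-2))*(-5), 3)*(-55) = -1 + (2 + 3 + 4*((3*(-2))*(-5)))*(-55) = -1 + (2 + 3 + 4*(-6*(-5)))*(-55) = -1 + (2 + 3 + 4*30)*(-55) = -1 + (2 + 3 + 120)*(-55) = -1 + 125*(-55) = -1 - 6875 = -6876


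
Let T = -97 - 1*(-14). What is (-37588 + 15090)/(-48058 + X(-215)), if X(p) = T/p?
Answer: 4837070/10332387 ≈ 0.46815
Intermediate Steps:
T = -83 (T = -97 + 14 = -83)
X(p) = -83/p
(-37588 + 15090)/(-48058 + X(-215)) = (-37588 + 15090)/(-48058 - 83/(-215)) = -22498/(-48058 - 83*(-1/215)) = -22498/(-48058 + 83/215) = -22498/(-10332387/215) = -22498*(-215/10332387) = 4837070/10332387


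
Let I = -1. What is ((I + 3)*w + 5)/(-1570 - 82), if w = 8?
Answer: -3/236 ≈ -0.012712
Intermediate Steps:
((I + 3)*w + 5)/(-1570 - 82) = ((-1 + 3)*8 + 5)/(-1570 - 82) = (2*8 + 5)/(-1652) = -(16 + 5)/1652 = -1/1652*21 = -3/236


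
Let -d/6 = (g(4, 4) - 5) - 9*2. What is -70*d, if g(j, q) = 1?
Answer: -9240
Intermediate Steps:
d = 132 (d = -6*((1 - 5) - 9*2) = -6*(-4 - 1*18) = -6*(-4 - 18) = -6*(-22) = 132)
-70*d = -70*132 = -9240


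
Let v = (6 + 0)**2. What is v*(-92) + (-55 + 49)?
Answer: -3318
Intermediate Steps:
v = 36 (v = 6**2 = 36)
v*(-92) + (-55 + 49) = 36*(-92) + (-55 + 49) = -3312 - 6 = -3318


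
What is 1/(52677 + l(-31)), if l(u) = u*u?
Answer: 1/53638 ≈ 1.8644e-5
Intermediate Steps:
l(u) = u²
1/(52677 + l(-31)) = 1/(52677 + (-31)²) = 1/(52677 + 961) = 1/53638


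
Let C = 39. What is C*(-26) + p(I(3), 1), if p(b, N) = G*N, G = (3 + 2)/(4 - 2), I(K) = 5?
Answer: -2023/2 ≈ -1011.5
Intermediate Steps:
G = 5/2 ≈ 2.5000
p(b, N) = 5*N/2
C*(-26) + p(I(3), 1) = 39*(-26) + (5/2)*1 = -1014 + 5/2 = -2023/2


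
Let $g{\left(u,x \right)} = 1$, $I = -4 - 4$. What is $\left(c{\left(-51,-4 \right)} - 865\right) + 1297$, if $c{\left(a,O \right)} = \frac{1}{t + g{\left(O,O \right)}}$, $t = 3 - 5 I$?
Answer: $\frac{19009}{44} \approx 432.02$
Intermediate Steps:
$I = -8$ ($I = -4 - 4 = -8$)
$t = 43$ ($t = 3 - -40 = 3 + 40 = 43$)
$c{\left(a,O \right)} = \frac{1}{44}$ ($c{\left(a,O \right)} = \frac{1}{43 + 1} = \frac{1}{44}$)
$\left(c{\left(-51,-4 \right)} - 865\right) + 1297 = \left(\frac{1}{44} - 865\right) + 1297 = - \frac{38059}{44} + 1297 = \frac{19009}{44}$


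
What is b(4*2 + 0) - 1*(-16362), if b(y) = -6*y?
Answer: 16314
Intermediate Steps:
b(4*2 + 0) - 1*(-16362) = -6*(4*2 + 0) - 1*(-16362) = -6*(8 + 0) + 16362 = -6*8 + 16362 = -48 + 16362 = 16314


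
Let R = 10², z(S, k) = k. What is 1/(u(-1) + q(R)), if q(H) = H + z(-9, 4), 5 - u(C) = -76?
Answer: 1/185 ≈ 0.0054054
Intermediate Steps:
u(C) = 81 (u(C) = 5 - 1*(-76) = 5 + 76 = 81)
R = 100
q(H) = 4 + H (q(H) = H + 4 = 4 + H)
1/(u(-1) + q(R)) = 1/(81 + (4 + 100)) = 1/(81 + 104) = 1/185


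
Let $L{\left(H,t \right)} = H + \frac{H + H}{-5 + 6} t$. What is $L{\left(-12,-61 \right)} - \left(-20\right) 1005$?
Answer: $21552$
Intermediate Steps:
$L{\left(H,t \right)} = H + 2 H t$ ($L{\left(H,t \right)} = H + \frac{2 H}{1} t = H + 2 H 1 t = H + 2 H t$)
$L{\left(-12,-61 \right)} - \left(-20\right) 1005 = - 12 \left(1 + 2 \left(-61\right)\right) - \left(-20\right) 1005 = - 12 \left(1 - 122\right) - -20100 = \left(-12\right) \left(-121\right) + 20100 = 1452 + 20100 = 21552$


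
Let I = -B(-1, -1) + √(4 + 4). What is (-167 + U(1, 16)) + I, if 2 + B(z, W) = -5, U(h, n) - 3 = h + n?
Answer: -140 + 2*√2 ≈ -137.17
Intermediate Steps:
U(h, n) = 3 + h + n (U(h, n) = 3 + (h + n) = 3 + h + n)
B(z, W) = -7 (B(z, W) = -2 - 5 = -7)
I = 7 + 2*√2 (I = -1*(-7) + √(4 + 4) = 7 + √8 = 7 + 2*√2 ≈ 9.8284)
(-167 + U(1, 16)) + I = (-167 + (3 + 1 + 16)) + (7 + 2*√2) = (-167 + 20) + (7 + 2*√2) = -147 + (7 + 2*√2) = -140 + 2*√2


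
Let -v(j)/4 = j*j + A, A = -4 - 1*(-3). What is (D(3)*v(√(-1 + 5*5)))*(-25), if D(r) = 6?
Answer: 13800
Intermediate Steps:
A = -1 (A = -4 + 3 = -1)
v(j) = 4 - 4*j² (v(j) = -4*(j*j - 1) = -4*(j² - 1) = -4*(-1 + j²) = 4 - 4*j²)
(D(3)*v(√(-1 + 5*5)))*(-25) = (6*(4 - 4*(√(-1 + 5*5))²))*(-25) = (6*(4 - 4*(√(-1 + 25))²))*(-25) = (6*(4 - 4*(√24)²))*(-25) = (6*(4 - 4*(2*√6)²))*(-25) = (6*(4 - 4*24))*(-25) = (6*(4 - 96))*(-25) = (6*(-92))*(-25) = -552*(-25) = 13800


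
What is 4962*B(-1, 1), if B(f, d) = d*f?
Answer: -4962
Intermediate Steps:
4962*B(-1, 1) = 4962*(1*(-1)) = 4962*(-1) = -4962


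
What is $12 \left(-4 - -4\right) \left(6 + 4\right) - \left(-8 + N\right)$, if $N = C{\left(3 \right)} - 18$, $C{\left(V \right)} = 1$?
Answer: $25$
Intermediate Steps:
$N = -17$ ($N = 1 - 18 = -17$)
$12 \left(-4 - -4\right) \left(6 + 4\right) - \left(-8 + N\right) = 12 \left(-4 - -4\right) \left(6 + 4\right) + \left(\left(17 - 9\right) - -17\right) = 12 \left(-4 + 4\right) 10 + \left(\left(17 - 9\right) + 17\right) = 12 \cdot 0 \cdot 10 + \left(8 + 17\right) = 12 \cdot 0 + 25 = 0 + 25 = 25$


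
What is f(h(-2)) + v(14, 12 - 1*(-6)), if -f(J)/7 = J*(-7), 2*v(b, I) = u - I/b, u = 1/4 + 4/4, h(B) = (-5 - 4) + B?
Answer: -30185/56 ≈ -539.02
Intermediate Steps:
h(B) = -9 + B
u = 5/4 (u = 1*(¼) + 4*(¼) = ¼ + 1 = 5/4 ≈ 1.2500)
v(b, I) = 5/8 - I/(2*b) (v(b, I) = (5/4 - I/b)/2 = 5/8 - I/(2*b))
f(J) = 49*J (f(J) = -7*J*(-7) = -(-49)*J = 49*J)
f(h(-2)) + v(14, 12 - 1*(-6)) = 49*(-9 - 2) + (5/8 - ½*(12 - 1*(-6))/14) = 49*(-11) + (5/8 - ½*(12 + 6)*1/14) = -539 + (5/8 - ½*18*1/14) = -539 + (5/8 - 9/14) = -539 - 1/56 = -30185/56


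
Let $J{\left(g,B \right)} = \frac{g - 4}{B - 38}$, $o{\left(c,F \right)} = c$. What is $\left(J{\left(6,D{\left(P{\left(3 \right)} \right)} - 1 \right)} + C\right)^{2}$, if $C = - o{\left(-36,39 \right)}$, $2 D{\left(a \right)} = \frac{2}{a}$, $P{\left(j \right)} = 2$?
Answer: $\frac{7661824}{5929} \approx 1292.3$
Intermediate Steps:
$D{\left(a \right)} = \frac{1}{a}$ ($D{\left(a \right)} = \frac{2 \frac{1}{a}}{2} = \frac{1}{a}$)
$J{\left(g,B \right)} = \frac{-4 + g}{-38 + B}$
$C = 36$ ($C = \left(-1\right) \left(-36\right) = 36$)
$\left(J{\left(6,D{\left(P{\left(3 \right)} \right)} - 1 \right)} + C\right)^{2} = \left(\frac{-4 + 6}{-38 + \left(\frac{1}{2} - 1\right)} + 36\right)^{2} = \left(\frac{1}{-38 + \left(\frac{1}{2} - 1\right)} 2 + 36\right)^{2} = \left(\frac{1}{-38 - \frac{1}{2}} \cdot 2 + 36\right)^{2} = \left(\frac{1}{- \frac{77}{2}} \cdot 2 + 36\right)^{2} = \left(\left(- \frac{2}{77}\right) 2 + 36\right)^{2} = \left(- \frac{4}{77} + 36\right)^{2} = \left(\frac{2768}{77}\right)^{2} = \frac{7661824}{5929}$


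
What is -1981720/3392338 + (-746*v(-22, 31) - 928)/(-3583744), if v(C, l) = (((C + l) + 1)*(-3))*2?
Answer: -453166882431/759829434592 ≈ -0.59641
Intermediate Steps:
v(C, l) = -6 - 6*C - 6*l (v(C, l) = ((1 + C + l)*(-3))*2 = (-3 - 3*C - 3*l)*2 = -6 - 6*C - 6*l)
-1981720/3392338 + (-746*v(-22, 31) - 928)/(-3583744) = -1981720/3392338 + (-746*(-6 - 6*(-22) - 6*31) - 928)/(-3583744) = -1981720*1/3392338 + (-746*(-6 + 132 - 186) - 928)*(-1/3583744) = -990860/1696169 + (-746*(-60) - 928)*(-1/3583744) = -990860/1696169 + (44760 - 928)*(-1/3583744) = -990860/1696169 + 43832*(-1/3583744) = -990860/1696169 - 5479/447968 = -453166882431/759829434592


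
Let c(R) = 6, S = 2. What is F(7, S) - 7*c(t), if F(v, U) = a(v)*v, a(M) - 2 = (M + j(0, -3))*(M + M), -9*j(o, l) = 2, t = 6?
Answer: 5726/9 ≈ 636.22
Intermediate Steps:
j(o, l) = -2/9 (j(o, l) = -⅑*2 = -2/9)
a(M) = 2 + 2*M*(-2/9 + M) (a(M) = 2 + (M - 2/9)*(M + M) = 2 + (-2/9 + M)*(2*M) = 2 + 2*M*(-2/9 + M))
F(v, U) = v*(2 + 2*v² - 4*v/9) (F(v, U) = (2 + 2*v² - 4*v/9)*v = v*(2 + 2*v² - 4*v/9))
F(7, S) - 7*c(t) = (2/9)*7*(9 - 2*7 + 9*7²) - 7*6 = (2/9)*7*(9 - 14 + 9*49) - 42 = (2/9)*7*(9 - 14 + 441) - 42 = (2/9)*7*436 - 42 = 6104/9 - 42 = 5726/9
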